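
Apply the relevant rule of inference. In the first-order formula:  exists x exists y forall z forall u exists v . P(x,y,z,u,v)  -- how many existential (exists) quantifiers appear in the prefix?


Quantifier prefix: exists x exists y forall z forall u exists v
Mark each quantifier type:
  E E U U E
Universal count = 2, Existential count = 3
Asked for existential (exists) quantifiers: 3

3


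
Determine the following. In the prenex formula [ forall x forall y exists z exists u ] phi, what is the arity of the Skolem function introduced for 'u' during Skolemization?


Quantifier prefix: forall x forall y exists z exists u
'u' is existentially quantified at position 4.
Universal variables preceding it: x, y
Skolem function arity = 2

2


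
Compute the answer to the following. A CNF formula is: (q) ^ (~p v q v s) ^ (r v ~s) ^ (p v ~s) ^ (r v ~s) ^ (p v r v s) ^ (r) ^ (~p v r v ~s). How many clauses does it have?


A CNF formula is a conjunction of clauses.
Clauses are separated by ^.
Counting the conjuncts: 8 clauses.

8


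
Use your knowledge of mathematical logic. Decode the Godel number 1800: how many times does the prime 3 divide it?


Factorize 1800 by dividing by 3 repeatedly.
Division steps: 3 divides 1800 exactly 2 time(s).
Exponent of 3 = 2

2


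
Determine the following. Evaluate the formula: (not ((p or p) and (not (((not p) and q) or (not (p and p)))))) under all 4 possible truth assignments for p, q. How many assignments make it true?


Check all 4 assignments:
p=0, q=0: 1
p=0, q=1: 1
p=1, q=0: 0
p=1, q=1: 0
Count of True = 2

2


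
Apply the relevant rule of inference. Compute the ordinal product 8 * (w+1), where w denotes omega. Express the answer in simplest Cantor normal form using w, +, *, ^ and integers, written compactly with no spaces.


Compute 8 * (w+1).
Ordinal * is associative and left-distributive over +, but NOT commutative; for finite n>1, n*w = w but w*n stays w*n.
By left-distributivity: 8 * (w+1) = 8*w + 8*1 = w + 8 = w+8.
Result = w+8

w+8


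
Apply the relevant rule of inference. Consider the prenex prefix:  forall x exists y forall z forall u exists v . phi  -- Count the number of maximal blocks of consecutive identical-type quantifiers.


Quantifier-type sequence: A E A A E  (A=forall, E=exists)
Group into maximal same-type runs:
  Ax1 | Ex1 | Ax2 | Ex1
Number of blocks = 4

4


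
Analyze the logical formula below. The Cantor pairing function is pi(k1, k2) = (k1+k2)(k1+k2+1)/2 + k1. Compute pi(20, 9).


k1 + k2 = 29
(k1+k2)(k1+k2+1)/2 = 29 * 30 / 2 = 435
pi = 435 + 20 = 455

455


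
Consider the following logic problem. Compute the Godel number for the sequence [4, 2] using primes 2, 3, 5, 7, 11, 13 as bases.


Encode each element as an exponent of the corresponding prime:
  2^4 = 16
  3^2 = 9
Product = 16 * 9 = 144

144


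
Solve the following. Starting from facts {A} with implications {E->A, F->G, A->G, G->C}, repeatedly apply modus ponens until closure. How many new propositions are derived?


Initial facts: {A}
Apply modus ponens to closure:
  A and A->G  =>  G
  G and G->C  =>  C
Final known: {A, C, G}
New propositions: {C, G}
Count = 2

2


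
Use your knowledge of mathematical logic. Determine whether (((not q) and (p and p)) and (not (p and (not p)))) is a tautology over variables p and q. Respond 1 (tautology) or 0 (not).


Check all 4 assignments:
p=0, q=0: 0
p=0, q=1: 0
p=1, q=0: 1
p=1, q=1: 0
Satisfying count = 1/4.
Tautology iff count = 4: no.

0


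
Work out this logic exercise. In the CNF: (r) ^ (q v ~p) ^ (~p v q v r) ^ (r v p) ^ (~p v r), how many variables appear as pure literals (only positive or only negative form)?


Check each variable for pure literal status:
p: mixed (not pure)
q: pure positive
r: pure positive
Pure literal count = 2

2


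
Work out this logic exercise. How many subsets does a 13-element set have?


The power set of a set with n elements has 2^n elements.
|P(S)| = 2^13 = 8192

8192


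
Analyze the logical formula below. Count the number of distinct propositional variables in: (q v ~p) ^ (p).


Identify each variable that appears in the formula.
Variables found: p, q
Count = 2

2


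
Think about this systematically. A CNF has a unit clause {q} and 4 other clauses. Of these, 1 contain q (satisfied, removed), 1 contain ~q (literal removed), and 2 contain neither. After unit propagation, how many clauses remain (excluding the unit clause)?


Satisfied (removed): 1
Shortened (remain): 1
Unchanged (remain): 2
Remaining = 1 + 2 = 3

3


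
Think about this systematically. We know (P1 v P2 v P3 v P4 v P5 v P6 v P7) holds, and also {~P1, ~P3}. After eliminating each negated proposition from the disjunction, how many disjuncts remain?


Original disjuncts (7): P1, P2, P3, P4, P5, P6, P7
Negated (eliminate): ~P1, ~P3
Remaining disjuncts: P2, P4, P5, P6, P7
Count = 7 - 2 = 5

5


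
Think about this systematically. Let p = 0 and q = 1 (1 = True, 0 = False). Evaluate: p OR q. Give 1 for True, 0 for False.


p = 0, q = 1
Operation: p OR q
Evaluate: 0 OR 1 = 1

1


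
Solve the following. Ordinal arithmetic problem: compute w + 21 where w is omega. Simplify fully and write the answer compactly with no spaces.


Compute w + 21.
Ordinal + is associative but NOT commutative; for finite n>0, n + w = w but w + n stays w+n.
w + 21 is already in normal form (a successor ordinal beyond w).
Result = w+21

w+21


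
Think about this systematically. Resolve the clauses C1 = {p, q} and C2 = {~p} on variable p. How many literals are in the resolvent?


Remove p from C1 and ~p from C2.
C1 remainder: {q}
C2 remainder: {}
Union (resolvent): {q}
Resolvent has 1 literal(s).

1


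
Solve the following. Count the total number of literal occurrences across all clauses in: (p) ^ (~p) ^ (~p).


Counting literals in each clause:
Clause 1: 1 literal(s)
Clause 2: 1 literal(s)
Clause 3: 1 literal(s)
Total = 3

3


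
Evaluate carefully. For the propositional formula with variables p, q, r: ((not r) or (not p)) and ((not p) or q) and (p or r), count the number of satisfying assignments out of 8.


Evaluate all 8 assignments for p, q, r:
p=0, q=0, r=0: 0
p=0, q=0, r=1: 1
p=0, q=1, r=0: 0
p=0, q=1, r=1: 1
p=1, q=0, r=0: 0
p=1, q=0, r=1: 0
p=1, q=1, r=0: 1
p=1, q=1, r=1: 0
Satisfying count = 3

3


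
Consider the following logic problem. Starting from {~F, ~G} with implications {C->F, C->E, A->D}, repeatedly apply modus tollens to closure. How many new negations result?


Initial negated facts: {~F, ~G}
Apply modus tollens to closure:
  ~F and C->F  =>  ~C
Final negated: {~C, ~F, ~G}
New negations: {~C}
Count = 1

1


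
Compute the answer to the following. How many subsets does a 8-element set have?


The power set of a set with n elements has 2^n elements.
|P(S)| = 2^8 = 256

256


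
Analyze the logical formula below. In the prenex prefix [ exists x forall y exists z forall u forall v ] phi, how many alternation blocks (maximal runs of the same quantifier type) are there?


Quantifier-type sequence: E A E A A  (A=forall, E=exists)
Group into maximal same-type runs:
  Ex1 | Ax1 | Ex1 | Ax2
Number of blocks = 4

4


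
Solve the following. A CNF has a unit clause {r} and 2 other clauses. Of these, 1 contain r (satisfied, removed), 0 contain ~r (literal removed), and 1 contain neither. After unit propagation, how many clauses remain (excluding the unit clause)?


Satisfied (removed): 1
Shortened (remain): 0
Unchanged (remain): 1
Remaining = 0 + 1 = 1

1


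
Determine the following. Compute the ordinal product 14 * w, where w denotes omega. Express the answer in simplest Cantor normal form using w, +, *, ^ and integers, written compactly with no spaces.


Compute 14 * w.
Ordinal * is associative and left-distributive over +, but NOT commutative; for finite n>1, n*w = w but w*n stays w*n.
For finite n>0, n * w = sup{n*k : k<w} = w. So 14 * w = w.
Result = w

w


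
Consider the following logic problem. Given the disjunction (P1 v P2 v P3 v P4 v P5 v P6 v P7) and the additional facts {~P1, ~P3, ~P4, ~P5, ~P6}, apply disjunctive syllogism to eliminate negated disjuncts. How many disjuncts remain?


Original disjuncts (7): P1, P2, P3, P4, P5, P6, P7
Negated (eliminate): ~P1, ~P3, ~P4, ~P5, ~P6
Remaining disjuncts: P2, P7
Count = 7 - 5 = 2

2


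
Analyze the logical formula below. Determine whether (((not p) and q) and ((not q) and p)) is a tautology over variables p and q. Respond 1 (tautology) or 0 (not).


Check all 4 assignments:
p=0, q=0: 0
p=0, q=1: 0
p=1, q=0: 0
p=1, q=1: 0
Satisfying count = 0/4.
Tautology iff count = 4: no.

0


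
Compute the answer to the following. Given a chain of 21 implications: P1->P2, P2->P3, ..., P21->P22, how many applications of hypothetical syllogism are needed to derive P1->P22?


With 21 implications in a chain connecting 22 propositions:
P1->P2, P2->P3, ..., P21->P22
Steps needed = (number of implications) - 1 = 21 - 1 = 20

20


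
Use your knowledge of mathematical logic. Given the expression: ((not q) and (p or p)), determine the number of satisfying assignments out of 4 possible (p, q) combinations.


Check all 4 assignments:
p=0, q=0: 0
p=0, q=1: 0
p=1, q=0: 1
p=1, q=1: 0
Count of True = 1

1


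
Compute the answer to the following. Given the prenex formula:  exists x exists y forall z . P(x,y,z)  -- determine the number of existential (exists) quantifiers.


Quantifier prefix: exists x exists y forall z
Mark each quantifier type:
  E E U
Universal count = 1, Existential count = 2
Asked for existential (exists) quantifiers: 2

2


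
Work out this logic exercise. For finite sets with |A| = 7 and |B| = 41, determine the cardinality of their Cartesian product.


The Cartesian product A x B contains all ordered pairs (a, b).
|A x B| = |A| * |B| = 7 * 41 = 287

287


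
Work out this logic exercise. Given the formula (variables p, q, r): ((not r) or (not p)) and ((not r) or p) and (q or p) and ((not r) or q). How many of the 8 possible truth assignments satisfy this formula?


Evaluate all 8 assignments for p, q, r:
p=0, q=0, r=0: 0
p=0, q=0, r=1: 0
p=0, q=1, r=0: 1
p=0, q=1, r=1: 0
p=1, q=0, r=0: 1
p=1, q=0, r=1: 0
p=1, q=1, r=0: 1
p=1, q=1, r=1: 0
Satisfying count = 3

3


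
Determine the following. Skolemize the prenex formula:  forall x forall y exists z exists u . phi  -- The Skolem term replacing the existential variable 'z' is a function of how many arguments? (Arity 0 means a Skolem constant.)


Quantifier prefix: forall x forall y exists z exists u
'z' is existentially quantified at position 3.
Universal variables preceding it: x, y
Skolem function arity = 2

2


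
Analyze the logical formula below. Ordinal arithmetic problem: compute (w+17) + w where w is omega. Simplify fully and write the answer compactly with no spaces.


Compute (w+17) + w.
Ordinal + is associative but NOT commutative; for finite n>0, n + w = w but w + n stays w+n.
(w+17) + w = w + (17+w) = w + w = w*2 (the finite tail 17 is absorbed by the right w).
Result = w*2

w*2


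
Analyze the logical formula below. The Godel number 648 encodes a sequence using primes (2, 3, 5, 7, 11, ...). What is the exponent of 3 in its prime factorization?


Factorize 648 by dividing by 3 repeatedly.
Division steps: 3 divides 648 exactly 4 time(s).
Exponent of 3 = 4

4


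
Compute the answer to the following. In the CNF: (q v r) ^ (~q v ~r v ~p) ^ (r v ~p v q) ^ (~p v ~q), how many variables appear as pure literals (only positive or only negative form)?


Check each variable for pure literal status:
p: pure negative
q: mixed (not pure)
r: mixed (not pure)
Pure literal count = 1

1


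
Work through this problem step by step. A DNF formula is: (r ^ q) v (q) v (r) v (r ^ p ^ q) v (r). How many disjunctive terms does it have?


A DNF formula is a disjunction of terms (conjunctions).
Terms are separated by v.
Counting the disjuncts: 5 terms.

5


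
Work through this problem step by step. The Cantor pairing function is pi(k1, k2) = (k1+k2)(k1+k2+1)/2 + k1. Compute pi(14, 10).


k1 + k2 = 24
(k1+k2)(k1+k2+1)/2 = 24 * 25 / 2 = 300
pi = 300 + 14 = 314

314


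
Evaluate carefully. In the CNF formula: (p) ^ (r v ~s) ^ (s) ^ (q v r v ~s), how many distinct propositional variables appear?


Identify each variable that appears in the formula.
Variables found: p, q, r, s
Count = 4

4


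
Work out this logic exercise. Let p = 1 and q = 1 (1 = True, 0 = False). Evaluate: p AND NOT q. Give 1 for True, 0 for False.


p = 1, q = 1
Operation: p AND NOT q
Evaluate: 1 AND NOT 1 = 0

0


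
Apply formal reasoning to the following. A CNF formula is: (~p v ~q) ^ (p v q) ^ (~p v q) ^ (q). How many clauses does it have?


A CNF formula is a conjunction of clauses.
Clauses are separated by ^.
Counting the conjuncts: 4 clauses.

4


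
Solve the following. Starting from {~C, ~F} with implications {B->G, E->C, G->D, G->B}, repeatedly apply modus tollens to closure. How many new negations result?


Initial negated facts: {~C, ~F}
Apply modus tollens to closure:
  ~C and E->C  =>  ~E
Final negated: {~C, ~E, ~F}
New negations: {~E}
Count = 1

1


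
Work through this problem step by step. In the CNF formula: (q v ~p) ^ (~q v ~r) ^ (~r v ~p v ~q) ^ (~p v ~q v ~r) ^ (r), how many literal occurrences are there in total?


Counting literals in each clause:
Clause 1: 2 literal(s)
Clause 2: 2 literal(s)
Clause 3: 3 literal(s)
Clause 4: 3 literal(s)
Clause 5: 1 literal(s)
Total = 11

11


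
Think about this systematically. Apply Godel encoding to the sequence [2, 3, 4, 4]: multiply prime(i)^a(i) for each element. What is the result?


Encode each element as an exponent of the corresponding prime:
  2^2 = 4
  3^3 = 27
  5^4 = 625
  7^4 = 2401
Product = 4 * 27 * 625 * 2401 = 162067500

162067500


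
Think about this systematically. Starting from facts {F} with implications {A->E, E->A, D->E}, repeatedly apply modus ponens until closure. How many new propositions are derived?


Initial facts: {F}
Apply modus ponens to closure:
  (no implication fires)
Final known: {F}
New propositions: {(none)}
Count = 0

0


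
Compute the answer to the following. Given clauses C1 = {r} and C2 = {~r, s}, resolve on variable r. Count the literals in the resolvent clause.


Remove r from C1 and ~r from C2.
C1 remainder: {}
C2 remainder: {s}
Union (resolvent): {s}
Resolvent has 1 literal(s).

1


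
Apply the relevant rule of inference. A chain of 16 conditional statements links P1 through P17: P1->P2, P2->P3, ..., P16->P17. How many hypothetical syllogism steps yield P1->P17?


With 16 implications in a chain connecting 17 propositions:
P1->P2, P2->P3, ..., P16->P17
Steps needed = (number of implications) - 1 = 16 - 1 = 15

15


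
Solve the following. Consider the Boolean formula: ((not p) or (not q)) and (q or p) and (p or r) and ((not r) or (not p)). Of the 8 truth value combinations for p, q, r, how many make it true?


Evaluate all 8 assignments for p, q, r:
p=0, q=0, r=0: 0
p=0, q=0, r=1: 0
p=0, q=1, r=0: 0
p=0, q=1, r=1: 1
p=1, q=0, r=0: 1
p=1, q=0, r=1: 0
p=1, q=1, r=0: 0
p=1, q=1, r=1: 0
Satisfying count = 2

2


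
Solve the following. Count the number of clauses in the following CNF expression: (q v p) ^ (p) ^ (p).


A CNF formula is a conjunction of clauses.
Clauses are separated by ^.
Counting the conjuncts: 3 clauses.

3


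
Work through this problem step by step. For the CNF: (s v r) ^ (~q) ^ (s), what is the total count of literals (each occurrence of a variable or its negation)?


Counting literals in each clause:
Clause 1: 2 literal(s)
Clause 2: 1 literal(s)
Clause 3: 1 literal(s)
Total = 4

4


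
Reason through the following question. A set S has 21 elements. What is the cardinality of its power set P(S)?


The power set of a set with n elements has 2^n elements.
|P(S)| = 2^21 = 2097152

2097152


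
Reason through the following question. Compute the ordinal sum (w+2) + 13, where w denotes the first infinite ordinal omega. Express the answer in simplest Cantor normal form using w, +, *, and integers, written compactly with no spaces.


Compute (w+2) + 13.
Ordinal + is associative but NOT commutative; for finite n>0, n + w = w but w + n stays w+n.
By associativity: (w+2) + 13 = w + (2+13) = w+15.
Result = w+15

w+15


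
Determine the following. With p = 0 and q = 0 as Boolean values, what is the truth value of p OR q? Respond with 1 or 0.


p = 0, q = 0
Operation: p OR q
Evaluate: 0 OR 0 = 0

0


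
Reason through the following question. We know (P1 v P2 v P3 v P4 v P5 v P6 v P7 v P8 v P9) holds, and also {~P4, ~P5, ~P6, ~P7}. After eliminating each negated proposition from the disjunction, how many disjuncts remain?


Original disjuncts (9): P1, P2, P3, P4, P5, P6, P7, P8, P9
Negated (eliminate): ~P4, ~P5, ~P6, ~P7
Remaining disjuncts: P1, P2, P3, P8, P9
Count = 9 - 4 = 5

5


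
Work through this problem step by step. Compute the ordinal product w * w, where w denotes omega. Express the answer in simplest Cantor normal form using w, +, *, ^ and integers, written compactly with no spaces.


Compute w * w.
Ordinal * is associative and left-distributive over +, but NOT commutative; for finite n>1, n*w = w but w*n stays w*n.
w * w = w^2 by definition.
Result = w^2

w^2


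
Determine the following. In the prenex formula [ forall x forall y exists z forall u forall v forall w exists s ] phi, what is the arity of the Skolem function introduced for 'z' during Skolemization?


Quantifier prefix: forall x forall y exists z forall u forall v forall w exists s
'z' is existentially quantified at position 3.
Universal variables preceding it: x, y
Skolem function arity = 2

2


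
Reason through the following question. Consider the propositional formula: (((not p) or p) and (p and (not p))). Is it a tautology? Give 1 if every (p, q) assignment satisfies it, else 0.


Check all 4 assignments:
p=0, q=0: 0
p=0, q=1: 0
p=1, q=0: 0
p=1, q=1: 0
Satisfying count = 0/4.
Tautology iff count = 4: no.

0


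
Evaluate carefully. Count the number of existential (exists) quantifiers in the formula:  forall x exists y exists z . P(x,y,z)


Quantifier prefix: forall x exists y exists z
Mark each quantifier type:
  U E E
Universal count = 1, Existential count = 2
Asked for existential (exists) quantifiers: 2

2


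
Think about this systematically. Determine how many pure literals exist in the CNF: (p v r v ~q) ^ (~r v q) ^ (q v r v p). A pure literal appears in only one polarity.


Check each variable for pure literal status:
p: pure positive
q: mixed (not pure)
r: mixed (not pure)
Pure literal count = 1

1


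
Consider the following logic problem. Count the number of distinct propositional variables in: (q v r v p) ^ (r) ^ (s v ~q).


Identify each variable that appears in the formula.
Variables found: p, q, r, s
Count = 4

4


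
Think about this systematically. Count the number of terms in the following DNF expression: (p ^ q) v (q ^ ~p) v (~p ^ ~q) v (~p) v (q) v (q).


A DNF formula is a disjunction of terms (conjunctions).
Terms are separated by v.
Counting the disjuncts: 6 terms.

6


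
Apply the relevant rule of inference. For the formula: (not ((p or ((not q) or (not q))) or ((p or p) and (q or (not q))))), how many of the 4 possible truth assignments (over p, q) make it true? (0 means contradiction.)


Check all 4 assignments:
p=0, q=0: 0
p=0, q=1: 1
p=1, q=0: 0
p=1, q=1: 0
Count of True = 1

1


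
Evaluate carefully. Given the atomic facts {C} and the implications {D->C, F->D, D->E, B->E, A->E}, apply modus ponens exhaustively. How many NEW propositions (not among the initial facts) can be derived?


Initial facts: {C}
Apply modus ponens to closure:
  (no implication fires)
Final known: {C}
New propositions: {(none)}
Count = 0

0


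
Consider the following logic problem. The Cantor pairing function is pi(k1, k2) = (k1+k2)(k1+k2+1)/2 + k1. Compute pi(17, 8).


k1 + k2 = 25
(k1+k2)(k1+k2+1)/2 = 25 * 26 / 2 = 325
pi = 325 + 17 = 342

342


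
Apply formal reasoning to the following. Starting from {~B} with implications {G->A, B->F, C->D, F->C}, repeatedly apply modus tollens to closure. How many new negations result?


Initial negated facts: {~B}
Apply modus tollens to closure:
  (no implication fires)
Final negated: {~B}
New negations: {(none)}
Count = 0

0


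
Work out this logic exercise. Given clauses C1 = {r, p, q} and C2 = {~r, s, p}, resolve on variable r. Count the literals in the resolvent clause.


Remove r from C1 and ~r from C2.
C1 remainder: {p, q}
C2 remainder: {s, p}
Union (resolvent): {p, q, s}
Resolvent has 3 literal(s).

3


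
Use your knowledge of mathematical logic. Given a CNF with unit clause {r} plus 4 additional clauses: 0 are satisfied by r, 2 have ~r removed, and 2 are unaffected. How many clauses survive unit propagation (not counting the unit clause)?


Satisfied (removed): 0
Shortened (remain): 2
Unchanged (remain): 2
Remaining = 2 + 2 = 4

4


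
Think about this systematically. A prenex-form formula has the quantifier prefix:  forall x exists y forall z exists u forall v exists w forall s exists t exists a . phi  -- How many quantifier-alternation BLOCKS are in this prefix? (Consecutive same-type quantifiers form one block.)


Quantifier-type sequence: A E A E A E A E E  (A=forall, E=exists)
Group into maximal same-type runs:
  Ax1 | Ex1 | Ax1 | Ex1 | Ax1 | Ex1 | Ax1 | Ex2
Number of blocks = 8

8


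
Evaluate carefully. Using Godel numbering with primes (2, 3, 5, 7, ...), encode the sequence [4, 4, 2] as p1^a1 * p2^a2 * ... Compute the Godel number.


Encode each element as an exponent of the corresponding prime:
  2^4 = 16
  3^4 = 81
  5^2 = 25
Product = 16 * 81 * 25 = 32400

32400


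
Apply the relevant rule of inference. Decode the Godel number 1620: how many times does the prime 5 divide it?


Factorize 1620 by dividing by 5 repeatedly.
Division steps: 5 divides 1620 exactly 1 time(s).
Exponent of 5 = 1

1


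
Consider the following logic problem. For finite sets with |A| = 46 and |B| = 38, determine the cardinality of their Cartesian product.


The Cartesian product A x B contains all ordered pairs (a, b).
|A x B| = |A| * |B| = 46 * 38 = 1748

1748


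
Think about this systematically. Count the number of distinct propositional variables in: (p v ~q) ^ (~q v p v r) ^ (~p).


Identify each variable that appears in the formula.
Variables found: p, q, r
Count = 3

3


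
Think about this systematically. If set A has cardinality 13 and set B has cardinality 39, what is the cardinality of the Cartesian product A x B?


The Cartesian product A x B contains all ordered pairs (a, b).
|A x B| = |A| * |B| = 13 * 39 = 507

507


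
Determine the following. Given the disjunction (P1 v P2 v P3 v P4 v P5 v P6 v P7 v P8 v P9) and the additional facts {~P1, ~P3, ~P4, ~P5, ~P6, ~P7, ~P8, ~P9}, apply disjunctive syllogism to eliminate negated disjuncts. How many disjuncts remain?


Original disjuncts (9): P1, P2, P3, P4, P5, P6, P7, P8, P9
Negated (eliminate): ~P1, ~P3, ~P4, ~P5, ~P6, ~P7, ~P8, ~P9
Remaining disjuncts: P2
Count = 9 - 8 = 1

1


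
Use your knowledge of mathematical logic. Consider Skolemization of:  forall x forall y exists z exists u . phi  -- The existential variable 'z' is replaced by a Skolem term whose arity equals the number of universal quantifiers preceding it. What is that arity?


Quantifier prefix: forall x forall y exists z exists u
'z' is existentially quantified at position 3.
Universal variables preceding it: x, y
Skolem function arity = 2

2


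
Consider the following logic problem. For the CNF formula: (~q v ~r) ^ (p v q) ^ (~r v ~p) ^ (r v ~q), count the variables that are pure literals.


Check each variable for pure literal status:
p: mixed (not pure)
q: mixed (not pure)
r: mixed (not pure)
Pure literal count = 0

0


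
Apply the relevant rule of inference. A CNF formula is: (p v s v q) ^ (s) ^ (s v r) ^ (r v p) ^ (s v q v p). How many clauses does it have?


A CNF formula is a conjunction of clauses.
Clauses are separated by ^.
Counting the conjuncts: 5 clauses.

5


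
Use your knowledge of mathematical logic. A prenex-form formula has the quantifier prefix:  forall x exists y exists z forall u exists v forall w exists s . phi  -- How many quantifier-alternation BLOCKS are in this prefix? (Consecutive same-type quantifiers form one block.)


Quantifier-type sequence: A E E A E A E  (A=forall, E=exists)
Group into maximal same-type runs:
  Ax1 | Ex2 | Ax1 | Ex1 | Ax1 | Ex1
Number of blocks = 6

6


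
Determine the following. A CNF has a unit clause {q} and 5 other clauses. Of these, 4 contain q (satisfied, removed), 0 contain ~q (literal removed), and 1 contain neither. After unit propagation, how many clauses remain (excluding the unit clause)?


Satisfied (removed): 4
Shortened (remain): 0
Unchanged (remain): 1
Remaining = 0 + 1 = 1

1


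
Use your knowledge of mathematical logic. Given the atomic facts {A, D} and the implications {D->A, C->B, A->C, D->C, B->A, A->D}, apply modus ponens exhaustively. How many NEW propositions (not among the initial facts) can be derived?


Initial facts: {A, D}
Apply modus ponens to closure:
  A and A->C  =>  C
  C and C->B  =>  B
Final known: {A, B, C, D}
New propositions: {B, C}
Count = 2

2


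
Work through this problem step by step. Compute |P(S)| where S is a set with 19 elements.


The power set of a set with n elements has 2^n elements.
|P(S)| = 2^19 = 524288

524288


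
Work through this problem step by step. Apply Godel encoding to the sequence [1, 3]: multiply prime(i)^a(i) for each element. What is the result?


Encode each element as an exponent of the corresponding prime:
  2^1 = 2
  3^3 = 27
Product = 2 * 27 = 54

54


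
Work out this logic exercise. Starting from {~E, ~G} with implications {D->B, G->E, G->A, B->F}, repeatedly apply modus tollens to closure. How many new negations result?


Initial negated facts: {~E, ~G}
Apply modus tollens to closure:
  (no implication fires)
Final negated: {~E, ~G}
New negations: {(none)}
Count = 0

0


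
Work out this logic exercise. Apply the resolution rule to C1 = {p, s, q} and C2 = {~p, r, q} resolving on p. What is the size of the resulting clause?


Remove p from C1 and ~p from C2.
C1 remainder: {s, q}
C2 remainder: {r, q}
Union (resolvent): {q, r, s}
Resolvent has 3 literal(s).

3


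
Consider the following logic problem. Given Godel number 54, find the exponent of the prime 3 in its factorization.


Factorize 54 by dividing by 3 repeatedly.
Division steps: 3 divides 54 exactly 3 time(s).
Exponent of 3 = 3

3


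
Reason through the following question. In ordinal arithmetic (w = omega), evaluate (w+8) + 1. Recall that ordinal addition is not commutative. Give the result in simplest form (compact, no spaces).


Compute (w+8) + 1.
Ordinal + is associative but NOT commutative; for finite n>0, n + w = w but w + n stays w+n.
By associativity: (w+8) + 1 = w + (8+1) = w+9.
Result = w+9

w+9


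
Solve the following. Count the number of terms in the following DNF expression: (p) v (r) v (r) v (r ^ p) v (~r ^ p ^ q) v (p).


A DNF formula is a disjunction of terms (conjunctions).
Terms are separated by v.
Counting the disjuncts: 6 terms.

6


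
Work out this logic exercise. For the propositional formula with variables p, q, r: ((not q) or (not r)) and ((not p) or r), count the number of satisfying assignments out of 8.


Evaluate all 8 assignments for p, q, r:
p=0, q=0, r=0: 1
p=0, q=0, r=1: 1
p=0, q=1, r=0: 1
p=0, q=1, r=1: 0
p=1, q=0, r=0: 0
p=1, q=0, r=1: 1
p=1, q=1, r=0: 0
p=1, q=1, r=1: 0
Satisfying count = 4

4


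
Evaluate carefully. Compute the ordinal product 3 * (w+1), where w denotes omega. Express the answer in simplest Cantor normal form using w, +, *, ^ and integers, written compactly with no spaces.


Compute 3 * (w+1).
Ordinal * is associative and left-distributive over +, but NOT commutative; for finite n>1, n*w = w but w*n stays w*n.
By left-distributivity: 3 * (w+1) = 3*w + 3*1 = w + 3 = w+3.
Result = w+3

w+3


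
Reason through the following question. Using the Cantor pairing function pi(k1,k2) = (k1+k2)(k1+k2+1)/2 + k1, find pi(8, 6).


k1 + k2 = 14
(k1+k2)(k1+k2+1)/2 = 14 * 15 / 2 = 105
pi = 105 + 8 = 113

113


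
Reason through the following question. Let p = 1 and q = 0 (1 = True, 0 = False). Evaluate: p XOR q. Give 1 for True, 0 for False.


p = 1, q = 0
Operation: p XOR q
Evaluate: 1 XOR 0 = 1

1


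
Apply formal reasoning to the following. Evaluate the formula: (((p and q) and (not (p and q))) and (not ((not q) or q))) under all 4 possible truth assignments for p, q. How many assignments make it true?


Check all 4 assignments:
p=0, q=0: 0
p=0, q=1: 0
p=1, q=0: 0
p=1, q=1: 0
Count of True = 0

0


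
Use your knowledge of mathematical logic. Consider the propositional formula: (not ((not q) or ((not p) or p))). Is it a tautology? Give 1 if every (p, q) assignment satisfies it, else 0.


Check all 4 assignments:
p=0, q=0: 0
p=0, q=1: 0
p=1, q=0: 0
p=1, q=1: 0
Satisfying count = 0/4.
Tautology iff count = 4: no.

0


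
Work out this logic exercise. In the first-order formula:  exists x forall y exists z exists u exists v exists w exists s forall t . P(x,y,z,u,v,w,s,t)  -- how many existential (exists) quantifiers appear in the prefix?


Quantifier prefix: exists x forall y exists z exists u exists v exists w exists s forall t
Mark each quantifier type:
  E U E E E E E U
Universal count = 2, Existential count = 6
Asked for existential (exists) quantifiers: 6

6


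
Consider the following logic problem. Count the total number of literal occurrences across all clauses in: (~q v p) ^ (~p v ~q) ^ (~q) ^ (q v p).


Counting literals in each clause:
Clause 1: 2 literal(s)
Clause 2: 2 literal(s)
Clause 3: 1 literal(s)
Clause 4: 2 literal(s)
Total = 7

7


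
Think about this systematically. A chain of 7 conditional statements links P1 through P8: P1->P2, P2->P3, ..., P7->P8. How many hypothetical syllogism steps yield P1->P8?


With 7 implications in a chain connecting 8 propositions:
P1->P2, P2->P3, ..., P7->P8
Steps needed = (number of implications) - 1 = 7 - 1 = 6

6


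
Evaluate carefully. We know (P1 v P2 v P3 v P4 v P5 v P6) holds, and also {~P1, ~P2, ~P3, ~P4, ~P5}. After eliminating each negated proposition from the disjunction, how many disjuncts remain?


Original disjuncts (6): P1, P2, P3, P4, P5, P6
Negated (eliminate): ~P1, ~P2, ~P3, ~P4, ~P5
Remaining disjuncts: P6
Count = 6 - 5 = 1

1


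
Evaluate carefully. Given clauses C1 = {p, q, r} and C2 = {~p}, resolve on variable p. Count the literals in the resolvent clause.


Remove p from C1 and ~p from C2.
C1 remainder: {q, r}
C2 remainder: {}
Union (resolvent): {q, r}
Resolvent has 2 literal(s).

2


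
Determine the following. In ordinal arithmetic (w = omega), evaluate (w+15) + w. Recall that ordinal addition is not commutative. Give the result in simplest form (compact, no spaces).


Compute (w+15) + w.
Ordinal + is associative but NOT commutative; for finite n>0, n + w = w but w + n stays w+n.
(w+15) + w = w + (15+w) = w + w = w*2 (the finite tail 15 is absorbed by the right w).
Result = w*2

w*2


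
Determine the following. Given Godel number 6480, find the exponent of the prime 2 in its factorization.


Factorize 6480 by dividing by 2 repeatedly.
Division steps: 2 divides 6480 exactly 4 time(s).
Exponent of 2 = 4

4


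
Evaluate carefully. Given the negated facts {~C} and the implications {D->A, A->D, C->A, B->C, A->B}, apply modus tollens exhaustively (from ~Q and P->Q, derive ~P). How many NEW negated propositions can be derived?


Initial negated facts: {~C}
Apply modus tollens to closure:
  ~C and B->C  =>  ~B
  ~B and A->B  =>  ~A
  ~A and D->A  =>  ~D
Final negated: {~A, ~B, ~C, ~D}
New negations: {~A, ~B, ~D}
Count = 3

3


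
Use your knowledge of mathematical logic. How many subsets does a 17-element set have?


The power set of a set with n elements has 2^n elements.
|P(S)| = 2^17 = 131072

131072


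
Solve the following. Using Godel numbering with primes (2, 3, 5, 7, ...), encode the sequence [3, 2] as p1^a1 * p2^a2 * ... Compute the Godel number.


Encode each element as an exponent of the corresponding prime:
  2^3 = 8
  3^2 = 9
Product = 8 * 9 = 72

72


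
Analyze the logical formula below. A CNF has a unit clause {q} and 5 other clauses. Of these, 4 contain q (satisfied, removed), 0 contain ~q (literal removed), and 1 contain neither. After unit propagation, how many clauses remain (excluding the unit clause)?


Satisfied (removed): 4
Shortened (remain): 0
Unchanged (remain): 1
Remaining = 0 + 1 = 1

1


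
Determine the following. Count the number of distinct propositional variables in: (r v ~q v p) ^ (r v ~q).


Identify each variable that appears in the formula.
Variables found: p, q, r
Count = 3

3


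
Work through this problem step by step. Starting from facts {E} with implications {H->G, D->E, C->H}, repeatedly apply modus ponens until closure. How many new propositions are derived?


Initial facts: {E}
Apply modus ponens to closure:
  (no implication fires)
Final known: {E}
New propositions: {(none)}
Count = 0

0


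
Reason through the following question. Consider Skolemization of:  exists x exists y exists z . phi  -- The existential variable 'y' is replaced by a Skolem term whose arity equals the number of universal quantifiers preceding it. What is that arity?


Quantifier prefix: exists x exists y exists z
'y' is existentially quantified at position 2.
No universal quantifiers precede it.
Skolem function arity = 0 (a Skolem constant)

0


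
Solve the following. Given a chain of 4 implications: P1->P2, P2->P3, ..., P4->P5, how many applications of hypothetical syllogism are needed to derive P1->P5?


With 4 implications in a chain connecting 5 propositions:
P1->P2, P2->P3, ..., P4->P5
Steps needed = (number of implications) - 1 = 4 - 1 = 3

3


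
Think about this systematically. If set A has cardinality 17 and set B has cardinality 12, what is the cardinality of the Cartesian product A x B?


The Cartesian product A x B contains all ordered pairs (a, b).
|A x B| = |A| * |B| = 17 * 12 = 204

204


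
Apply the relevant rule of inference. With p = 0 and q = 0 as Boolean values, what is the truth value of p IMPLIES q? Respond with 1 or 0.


p = 0, q = 0
Operation: p IMPLIES q
Evaluate: 0 IMPLIES 0 = 1

1


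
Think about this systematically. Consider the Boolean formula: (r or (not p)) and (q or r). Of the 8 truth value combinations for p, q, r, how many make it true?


Evaluate all 8 assignments for p, q, r:
p=0, q=0, r=0: 0
p=0, q=0, r=1: 1
p=0, q=1, r=0: 1
p=0, q=1, r=1: 1
p=1, q=0, r=0: 0
p=1, q=0, r=1: 1
p=1, q=1, r=0: 0
p=1, q=1, r=1: 1
Satisfying count = 5

5


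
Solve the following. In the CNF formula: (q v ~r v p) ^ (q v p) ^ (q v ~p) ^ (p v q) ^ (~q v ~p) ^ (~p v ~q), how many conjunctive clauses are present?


A CNF formula is a conjunction of clauses.
Clauses are separated by ^.
Counting the conjuncts: 6 clauses.

6


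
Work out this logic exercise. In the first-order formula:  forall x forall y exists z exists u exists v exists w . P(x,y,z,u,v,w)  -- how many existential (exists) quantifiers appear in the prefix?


Quantifier prefix: forall x forall y exists z exists u exists v exists w
Mark each quantifier type:
  U U E E E E
Universal count = 2, Existential count = 4
Asked for existential (exists) quantifiers: 4

4


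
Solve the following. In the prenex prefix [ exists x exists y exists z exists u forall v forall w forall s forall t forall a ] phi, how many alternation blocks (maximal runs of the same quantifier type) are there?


Quantifier-type sequence: E E E E A A A A A  (A=forall, E=exists)
Group into maximal same-type runs:
  Ex4 | Ax5
Number of blocks = 2

2


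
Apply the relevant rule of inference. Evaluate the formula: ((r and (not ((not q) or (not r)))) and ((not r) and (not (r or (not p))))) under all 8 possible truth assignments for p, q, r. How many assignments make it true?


Check all 8 assignments:
p=0, q=0, r=0: 0
p=0, q=0, r=1: 0
p=0, q=1, r=0: 0
p=0, q=1, r=1: 0
p=1, q=0, r=0: 0
p=1, q=0, r=1: 0
p=1, q=1, r=0: 0
p=1, q=1, r=1: 0
Count of True = 0

0


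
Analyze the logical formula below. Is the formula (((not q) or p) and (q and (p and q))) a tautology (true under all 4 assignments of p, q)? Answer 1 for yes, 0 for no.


Check all 4 assignments:
p=0, q=0: 0
p=0, q=1: 0
p=1, q=0: 0
p=1, q=1: 1
Satisfying count = 1/4.
Tautology iff count = 4: no.

0


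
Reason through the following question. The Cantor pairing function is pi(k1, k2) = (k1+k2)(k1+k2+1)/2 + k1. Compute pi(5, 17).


k1 + k2 = 22
(k1+k2)(k1+k2+1)/2 = 22 * 23 / 2 = 253
pi = 253 + 5 = 258

258


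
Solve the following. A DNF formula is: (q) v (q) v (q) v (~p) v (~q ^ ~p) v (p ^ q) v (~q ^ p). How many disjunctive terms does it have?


A DNF formula is a disjunction of terms (conjunctions).
Terms are separated by v.
Counting the disjuncts: 7 terms.

7


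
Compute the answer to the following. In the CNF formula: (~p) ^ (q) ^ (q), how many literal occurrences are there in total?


Counting literals in each clause:
Clause 1: 1 literal(s)
Clause 2: 1 literal(s)
Clause 3: 1 literal(s)
Total = 3

3


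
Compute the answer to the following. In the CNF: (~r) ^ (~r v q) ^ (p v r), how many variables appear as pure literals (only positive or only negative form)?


Check each variable for pure literal status:
p: pure positive
q: pure positive
r: mixed (not pure)
Pure literal count = 2

2


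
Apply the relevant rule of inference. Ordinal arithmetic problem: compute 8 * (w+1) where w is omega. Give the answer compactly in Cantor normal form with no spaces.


Compute 8 * (w+1).
Ordinal * is associative and left-distributive over +, but NOT commutative; for finite n>1, n*w = w but w*n stays w*n.
By left-distributivity: 8 * (w+1) = 8*w + 8*1 = w + 8 = w+8.
Result = w+8

w+8


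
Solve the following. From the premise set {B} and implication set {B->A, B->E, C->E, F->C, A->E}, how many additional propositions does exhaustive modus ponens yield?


Initial facts: {B}
Apply modus ponens to closure:
  B and B->A  =>  A
  B and B->E  =>  E
Final known: {A, B, E}
New propositions: {A, E}
Count = 2

2


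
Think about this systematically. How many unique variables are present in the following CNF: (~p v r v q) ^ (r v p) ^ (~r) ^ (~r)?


Identify each variable that appears in the formula.
Variables found: p, q, r
Count = 3

3


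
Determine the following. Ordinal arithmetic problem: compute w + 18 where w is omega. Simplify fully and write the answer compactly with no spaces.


Compute w + 18.
Ordinal + is associative but NOT commutative; for finite n>0, n + w = w but w + n stays w+n.
w + 18 is already in normal form (a successor ordinal beyond w).
Result = w+18

w+18


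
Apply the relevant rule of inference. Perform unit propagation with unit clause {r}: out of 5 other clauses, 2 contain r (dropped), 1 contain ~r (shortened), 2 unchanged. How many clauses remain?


Satisfied (removed): 2
Shortened (remain): 1
Unchanged (remain): 2
Remaining = 1 + 2 = 3

3


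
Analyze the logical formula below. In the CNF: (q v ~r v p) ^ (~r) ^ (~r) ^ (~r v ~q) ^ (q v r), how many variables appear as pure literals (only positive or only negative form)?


Check each variable for pure literal status:
p: pure positive
q: mixed (not pure)
r: mixed (not pure)
Pure literal count = 1

1


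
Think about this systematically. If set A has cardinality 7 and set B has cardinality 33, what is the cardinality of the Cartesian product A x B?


The Cartesian product A x B contains all ordered pairs (a, b).
|A x B| = |A| * |B| = 7 * 33 = 231

231
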